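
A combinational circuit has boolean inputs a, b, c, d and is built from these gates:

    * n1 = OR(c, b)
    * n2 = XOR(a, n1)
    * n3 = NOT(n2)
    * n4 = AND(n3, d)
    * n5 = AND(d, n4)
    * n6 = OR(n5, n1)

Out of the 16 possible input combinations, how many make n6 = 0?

n6 = OR(n5, n1) must be 0, so both n5 = 0 and n1 = 0.
Satisfying assignments:
  a=0, b=0, c=0, d=0
  a=1, b=0, c=0, d=0
  a=1, b=0, c=0, d=1

3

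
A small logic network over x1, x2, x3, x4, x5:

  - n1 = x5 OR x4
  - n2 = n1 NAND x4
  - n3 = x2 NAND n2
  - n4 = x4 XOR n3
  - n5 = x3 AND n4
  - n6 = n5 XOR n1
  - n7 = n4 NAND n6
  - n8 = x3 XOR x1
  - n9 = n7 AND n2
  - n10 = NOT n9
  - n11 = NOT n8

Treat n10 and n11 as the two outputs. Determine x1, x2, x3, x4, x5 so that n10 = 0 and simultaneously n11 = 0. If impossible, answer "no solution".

Check with x1=0 x2=0 x3=1 x4=0 x5=1:
n1 = x5 OR x4 = 1 OR 0 = 1
n2 = n1 NAND x4 = 1 NAND 0 = 1
n3 = x2 NAND n2 = 0 NAND 1 = 1
n4 = x4 XOR n3 = 0 XOR 1 = 1
n5 = x3 AND n4 = 1 AND 1 = 1
n6 = n5 XOR n1 = 1 XOR 1 = 0
n7 = n4 NAND n6 = 1 NAND 0 = 1
n8 = x3 XOR x1 = 1 XOR 0 = 1
n9 = n7 AND n2 = 1 AND 1 = 1
n10 = NOT n9 = NOT 1 = 0
n11 = NOT n8 = NOT 1 = 0
So n10 = 0 and n11 = 0.

x1=0 x2=0 x3=1 x4=0 x5=1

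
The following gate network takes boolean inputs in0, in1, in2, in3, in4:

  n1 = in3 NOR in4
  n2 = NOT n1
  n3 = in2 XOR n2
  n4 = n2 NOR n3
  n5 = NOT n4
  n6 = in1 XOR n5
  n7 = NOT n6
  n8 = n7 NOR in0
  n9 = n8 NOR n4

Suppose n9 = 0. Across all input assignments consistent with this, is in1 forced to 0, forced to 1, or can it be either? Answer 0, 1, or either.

either

Both values of in1 occur among assignments with n9 = 0:
  in1=0: in0=0, in1=0, in2=0, in3=0, in4=0
  in1=1: in0=0, in1=1, in2=0, in3=0, in4=0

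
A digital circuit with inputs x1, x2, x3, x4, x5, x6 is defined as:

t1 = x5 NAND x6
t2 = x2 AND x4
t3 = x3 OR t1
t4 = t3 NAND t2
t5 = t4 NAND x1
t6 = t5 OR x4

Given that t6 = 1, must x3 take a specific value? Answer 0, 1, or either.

Both values of x3 occur among assignments with t6 = 1:
  x3=0: x1=0, x2=0, x3=0, x4=0, x5=0, x6=0
  x3=1: x1=0, x2=0, x3=1, x4=0, x5=0, x6=0

either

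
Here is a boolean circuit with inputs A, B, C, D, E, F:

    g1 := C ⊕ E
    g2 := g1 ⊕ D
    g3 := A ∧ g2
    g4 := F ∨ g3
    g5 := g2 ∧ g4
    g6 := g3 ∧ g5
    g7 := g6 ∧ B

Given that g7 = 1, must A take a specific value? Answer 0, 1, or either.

1

g7 = g6 ∧ B must be 1, so both g6 = 1 and B = 1.
g6 = g3 ∧ g5 must be 1, so both g3 = 1 and g5 = 1.
g3 = A ∧ g2 must be 1, so both A = 1 and g2 = 1.
Every assignment with g7 = 1 has A = 1; there are 8 such assignment(s).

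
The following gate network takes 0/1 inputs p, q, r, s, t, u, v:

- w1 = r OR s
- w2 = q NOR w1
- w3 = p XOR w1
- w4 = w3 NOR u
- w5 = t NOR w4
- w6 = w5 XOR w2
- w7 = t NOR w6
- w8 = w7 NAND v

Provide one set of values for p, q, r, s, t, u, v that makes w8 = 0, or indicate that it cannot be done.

w8 = w7 NAND v must be 0, so both w7 = 1 and v = 1.
Check with p=0 q=1 r=0 s=0 t=0 u=0 v=1:
w1 = r OR s = 0 OR 0 = 0
w2 = q NOR w1 = 1 NOR 0 = 0
w3 = p XOR w1 = 0 XOR 0 = 0
w4 = w3 NOR u = 0 NOR 0 = 1
w5 = t NOR w4 = 0 NOR 1 = 0
w6 = w5 XOR w2 = 0 XOR 0 = 0
w7 = t NOR w6 = 0 NOR 0 = 1
w8 = w7 NAND v = 1 NAND 1 = 0
So w8 = 0 as required.

p=0 q=1 r=0 s=0 t=0 u=0 v=1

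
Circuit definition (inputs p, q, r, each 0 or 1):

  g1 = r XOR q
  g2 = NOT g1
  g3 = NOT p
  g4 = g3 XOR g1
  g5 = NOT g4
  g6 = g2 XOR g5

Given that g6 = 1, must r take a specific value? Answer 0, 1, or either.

either

Both values of r occur among assignments with g6 = 1:
  r=0: p=0, q=0, r=0
  r=1: p=0, q=0, r=1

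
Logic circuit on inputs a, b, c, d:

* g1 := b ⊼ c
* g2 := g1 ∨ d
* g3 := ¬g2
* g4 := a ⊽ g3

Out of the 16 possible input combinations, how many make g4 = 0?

9

g4 = a ⊽ g3 must be 0, so at least one of a, g3 is 1.
Enumerating the 16 input combinations, 9 give g4 = 0 and 7 give g4 = 1.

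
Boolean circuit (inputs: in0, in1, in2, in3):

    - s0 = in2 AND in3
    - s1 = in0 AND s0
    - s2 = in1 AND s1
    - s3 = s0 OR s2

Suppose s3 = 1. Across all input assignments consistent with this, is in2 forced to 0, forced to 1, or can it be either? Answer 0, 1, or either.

s3 = s0 OR s2 must be 1, so at least one of s0, s2 is 1.
Every assignment with s3 = 1 has in2 = 1; there are 4 such assignment(s).
  in0=0, in1=0, in2=1, in3=1
  in0=0, in1=1, in2=1, in3=1
  in0=1, in1=0, in2=1, in3=1
  in0=1, in1=1, in2=1, in3=1

1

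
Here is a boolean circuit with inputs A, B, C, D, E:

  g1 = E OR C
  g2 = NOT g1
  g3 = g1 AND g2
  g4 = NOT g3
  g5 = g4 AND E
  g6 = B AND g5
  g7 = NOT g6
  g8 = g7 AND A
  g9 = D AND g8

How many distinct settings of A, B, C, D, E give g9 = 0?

26

g9 = D AND g8 must be 0, so at least one of D, g8 is 0.
Enumerating the 32 input combinations, 26 give g9 = 0 and 6 give g9 = 1.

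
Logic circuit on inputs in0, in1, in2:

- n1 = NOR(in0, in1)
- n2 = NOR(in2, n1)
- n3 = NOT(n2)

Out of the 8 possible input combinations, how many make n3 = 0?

n3 = NOT(n2) must be 0, so n2 = 1.
Enumerating the 8 input combinations, 3 give n3 = 0 and 5 give n3 = 1.

3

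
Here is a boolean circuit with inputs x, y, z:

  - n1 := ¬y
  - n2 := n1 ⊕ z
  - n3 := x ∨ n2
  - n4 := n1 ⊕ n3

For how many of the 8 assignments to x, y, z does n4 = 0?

n4 = n1 ⊕ n3 must be 0, so n1 and n3 are equal.
Enumerating the 8 input combinations, 4 give n4 = 0 and 4 give n4 = 1.

4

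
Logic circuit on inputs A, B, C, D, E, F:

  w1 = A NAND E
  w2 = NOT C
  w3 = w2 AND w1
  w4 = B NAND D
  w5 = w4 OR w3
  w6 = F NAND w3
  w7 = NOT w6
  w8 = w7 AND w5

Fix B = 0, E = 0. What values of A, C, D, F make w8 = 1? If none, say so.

A=1, C=0, D=0, F=1

w8 = w7 AND w5 must be 1, so both w7 = 1 and w5 = 1.
Check with B = 0, E = 0 and A=1, C=0, D=0, F=1:
w1 = A NAND E = 1 NAND 0 = 1
w2 = NOT C = NOT 0 = 1
w3 = w2 AND w1 = 1 AND 1 = 1
w4 = B NAND D = 0 NAND 0 = 1
w5 = w4 OR w3 = 1 OR 1 = 1
w6 = F NAND w3 = 1 NAND 1 = 0
w7 = NOT w6 = NOT 0 = 1
w8 = w7 AND w5 = 1 AND 1 = 1
So w8 = 1.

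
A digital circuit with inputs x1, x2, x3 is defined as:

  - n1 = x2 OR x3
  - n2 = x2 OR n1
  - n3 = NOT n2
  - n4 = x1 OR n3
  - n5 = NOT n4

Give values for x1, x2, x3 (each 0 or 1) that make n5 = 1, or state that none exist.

n5 = NOT n4 must be 1, so n4 = 0.
Check with x1=0, x2=1, x3=0:
n1 = x2 OR x3 = 1 OR 0 = 1
n2 = x2 OR n1 = 1 OR 1 = 1
n3 = NOT n2 = NOT 1 = 0
n4 = x1 OR n3 = 0 OR 0 = 0
n5 = NOT n4 = NOT 0 = 1
So n5 = 1 as required.

x1=0, x2=1, x3=0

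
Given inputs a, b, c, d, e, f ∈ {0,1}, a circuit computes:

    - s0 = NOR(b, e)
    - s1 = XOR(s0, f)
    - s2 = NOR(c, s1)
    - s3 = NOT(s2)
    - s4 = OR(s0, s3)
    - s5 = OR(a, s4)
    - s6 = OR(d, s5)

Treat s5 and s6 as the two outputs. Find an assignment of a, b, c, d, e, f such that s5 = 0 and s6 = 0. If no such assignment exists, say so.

a=0, b=0, c=0, d=0, e=1, f=0

Check with a=0, b=0, c=0, d=0, e=1, f=0:
s0 = NOR(b, e) = NOR(0, 1) = 0
s1 = XOR(s0, f) = XOR(0, 0) = 0
s2 = NOR(c, s1) = NOR(0, 0) = 1
s3 = NOT(s2) = NOT 1 = 0
s4 = OR(s0, s3) = OR(0, 0) = 0
s5 = OR(a, s4) = OR(0, 0) = 0
s6 = OR(d, s5) = OR(0, 0) = 0
So s5 = 0 and s6 = 0.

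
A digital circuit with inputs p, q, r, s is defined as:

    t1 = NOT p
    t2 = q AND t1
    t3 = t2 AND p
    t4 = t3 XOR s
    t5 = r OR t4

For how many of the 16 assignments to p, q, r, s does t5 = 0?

4

t5 = r OR t4 must be 0, so both r = 0 and t4 = 0.
t4 = t3 XOR s must be 0, so t3 and s are equal.
Enumerating the 16 input combinations, 4 give t5 = 0 and 12 give t5 = 1.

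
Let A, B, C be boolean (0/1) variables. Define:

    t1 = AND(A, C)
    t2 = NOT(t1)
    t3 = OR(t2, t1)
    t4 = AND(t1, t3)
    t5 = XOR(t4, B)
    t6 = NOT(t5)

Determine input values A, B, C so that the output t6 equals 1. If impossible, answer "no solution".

t6 = NOT(t5) must be 1, so t5 = 0.
Check with A=1, B=0, C=0:
t1 = AND(A, C) = AND(1, 0) = 0
t2 = NOT(t1) = NOT 0 = 1
t3 = OR(t2, t1) = OR(1, 0) = 1
t4 = AND(t1, t3) = AND(0, 1) = 0
t5 = XOR(t4, B) = XOR(0, 0) = 0
t6 = NOT(t5) = NOT 0 = 1
So t6 = 1 as required.

A=1, B=0, C=0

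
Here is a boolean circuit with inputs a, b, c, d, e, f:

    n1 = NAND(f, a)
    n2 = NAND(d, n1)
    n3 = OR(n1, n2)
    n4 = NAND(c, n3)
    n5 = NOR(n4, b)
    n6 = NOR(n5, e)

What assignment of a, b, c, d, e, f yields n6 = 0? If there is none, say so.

a=1 b=0 c=1 d=1 e=1 f=1

Check with a=1 b=0 c=1 d=1 e=1 f=1:
n1 = NAND(f, a) = NAND(1, 1) = 0
n2 = NAND(d, n1) = NAND(1, 0) = 1
n3 = OR(n1, n2) = OR(0, 1) = 1
n4 = NAND(c, n3) = NAND(1, 1) = 0
n5 = NOR(n4, b) = NOR(0, 0) = 1
n6 = NOR(n5, e) = NOR(1, 1) = 0
So n6 = 0 as required.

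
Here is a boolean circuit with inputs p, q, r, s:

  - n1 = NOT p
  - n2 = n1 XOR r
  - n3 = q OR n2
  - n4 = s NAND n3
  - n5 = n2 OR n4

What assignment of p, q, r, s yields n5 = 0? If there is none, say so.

Check with p=1, q=1, r=0, s=1:
n1 = NOT p = NOT 1 = 0
n2 = n1 XOR r = 0 XOR 0 = 0
n3 = q OR n2 = 1 OR 0 = 1
n4 = s NAND n3 = 1 NAND 1 = 0
n5 = n2 OR n4 = 0 OR 0 = 0
So n5 = 0 as required.

p=1, q=1, r=0, s=1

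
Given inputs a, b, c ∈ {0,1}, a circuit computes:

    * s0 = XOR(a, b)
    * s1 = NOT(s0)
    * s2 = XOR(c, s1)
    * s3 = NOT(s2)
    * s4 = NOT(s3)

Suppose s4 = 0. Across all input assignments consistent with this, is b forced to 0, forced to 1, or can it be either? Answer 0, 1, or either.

either

Both values of b occur among assignments with s4 = 0:
  b=0: a=0, b=0, c=1
  b=1: a=0, b=1, c=0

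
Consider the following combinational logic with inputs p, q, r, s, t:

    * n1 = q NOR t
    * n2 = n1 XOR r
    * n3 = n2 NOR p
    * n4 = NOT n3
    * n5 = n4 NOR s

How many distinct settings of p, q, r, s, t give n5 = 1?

n5 = n4 NOR s must be 1, so both n4 = 0 and s = 0.
Enumerating the 32 input combinations, 4 give n5 = 1 and 28 give n5 = 0.

4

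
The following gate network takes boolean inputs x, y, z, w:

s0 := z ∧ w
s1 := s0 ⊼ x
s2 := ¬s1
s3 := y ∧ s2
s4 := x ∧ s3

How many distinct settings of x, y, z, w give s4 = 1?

s4 = x ∧ s3 must be 1, so both x = 1 and s3 = 1.
s3 = y ∧ s2 must be 1, so both y = 1 and s2 = 1.
Satisfying assignments:
  x=1, y=1, z=1, w=1

1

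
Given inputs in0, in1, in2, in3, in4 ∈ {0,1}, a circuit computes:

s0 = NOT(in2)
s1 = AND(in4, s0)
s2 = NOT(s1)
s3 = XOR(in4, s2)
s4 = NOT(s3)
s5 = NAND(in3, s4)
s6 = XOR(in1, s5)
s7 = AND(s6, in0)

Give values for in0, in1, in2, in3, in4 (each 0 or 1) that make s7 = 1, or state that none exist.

in0=1, in1=0, in2=0, in3=1, in4=1

s7 = AND(s6, in0) must be 1, so both s6 = 1 and in0 = 1.
Check with in0=1, in1=0, in2=0, in3=1, in4=1:
s0 = NOT(in2) = NOT 0 = 1
s1 = AND(in4, s0) = AND(1, 1) = 1
s2 = NOT(s1) = NOT 1 = 0
s3 = XOR(in4, s2) = XOR(1, 0) = 1
s4 = NOT(s3) = NOT 1 = 0
s5 = NAND(in3, s4) = NAND(1, 0) = 1
s6 = XOR(in1, s5) = XOR(0, 1) = 1
s7 = AND(s6, in0) = AND(1, 1) = 1
So s7 = 1 as required.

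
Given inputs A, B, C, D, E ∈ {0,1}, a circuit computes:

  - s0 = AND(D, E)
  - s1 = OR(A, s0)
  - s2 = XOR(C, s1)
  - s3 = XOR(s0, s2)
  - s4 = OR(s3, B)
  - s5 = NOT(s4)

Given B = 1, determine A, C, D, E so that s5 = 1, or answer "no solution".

With B = 1 fixed, none of the 16 settings of A, C, D, E give s5 = 1.
For example, with A=1, C=0, D=1, E=0:
s0 = AND(D, E) = AND(1, 0) = 0
s1 = OR(A, s0) = OR(1, 0) = 1
s2 = XOR(C, s1) = XOR(0, 1) = 1
s3 = XOR(s0, s2) = XOR(0, 1) = 1
s4 = OR(s3, B) = OR(1, 1) = 1
s5 = NOT(s4) = NOT 1 = 0
giving s5 = 0 ≠ 1.

no solution exists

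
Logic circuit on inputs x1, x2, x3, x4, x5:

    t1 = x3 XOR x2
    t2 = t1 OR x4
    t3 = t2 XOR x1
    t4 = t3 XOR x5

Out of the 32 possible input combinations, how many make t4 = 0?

16

t4 = t3 XOR x5 must be 0, so t3 and x5 are equal.
Enumerating the 32 input combinations, 16 give t4 = 0 and 16 give t4 = 1.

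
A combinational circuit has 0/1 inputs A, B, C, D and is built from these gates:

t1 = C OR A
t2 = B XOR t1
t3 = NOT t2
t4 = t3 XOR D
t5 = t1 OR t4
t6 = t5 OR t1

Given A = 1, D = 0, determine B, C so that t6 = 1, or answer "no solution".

t6 = t5 OR t1 must be 1, so at least one of t5, t1 is 1.
Check with A = 1, D = 0 and B=1, C=1:
t1 = C OR A = 1 OR 1 = 1
t2 = B XOR t1 = 1 XOR 1 = 0
t3 = NOT t2 = NOT 0 = 1
t4 = t3 XOR D = 1 XOR 0 = 1
t5 = t1 OR t4 = 1 OR 1 = 1
t6 = t5 OR t1 = 1 OR 1 = 1
So t6 = 1.

B=1, C=1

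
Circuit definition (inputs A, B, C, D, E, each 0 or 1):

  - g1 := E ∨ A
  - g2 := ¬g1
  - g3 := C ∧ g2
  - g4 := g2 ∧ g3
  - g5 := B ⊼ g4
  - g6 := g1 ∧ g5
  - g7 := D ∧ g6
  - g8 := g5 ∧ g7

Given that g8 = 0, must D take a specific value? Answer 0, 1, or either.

either

Both values of D occur among assignments with g8 = 0:
  D=0: A=0, B=0, C=0, D=0, E=0
  D=1: A=0, B=0, C=0, D=1, E=0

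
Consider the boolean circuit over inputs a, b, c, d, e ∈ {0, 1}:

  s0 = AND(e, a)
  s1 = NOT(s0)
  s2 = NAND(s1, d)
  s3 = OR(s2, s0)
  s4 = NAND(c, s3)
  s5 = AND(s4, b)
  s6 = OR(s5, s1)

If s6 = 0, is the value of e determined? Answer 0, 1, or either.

s6 = OR(s5, s1) must be 0, so both s5 = 0 and s1 = 0.
Every assignment with s6 = 0 has e = 1; there are 6 such assignment(s).

1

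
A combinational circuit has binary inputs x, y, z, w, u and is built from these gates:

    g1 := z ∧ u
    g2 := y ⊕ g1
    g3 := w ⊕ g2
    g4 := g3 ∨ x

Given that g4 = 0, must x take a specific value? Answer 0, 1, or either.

0

g4 = g3 ∨ x must be 0, so both g3 = 0 and x = 0.
Every assignment with g4 = 0 has x = 0; there are 8 such assignment(s).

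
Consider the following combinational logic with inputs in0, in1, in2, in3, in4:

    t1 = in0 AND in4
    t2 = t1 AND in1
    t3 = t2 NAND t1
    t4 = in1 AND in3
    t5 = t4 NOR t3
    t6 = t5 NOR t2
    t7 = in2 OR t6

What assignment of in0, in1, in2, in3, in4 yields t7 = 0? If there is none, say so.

t7 = in2 OR t6 must be 0, so both in2 = 0 and t6 = 0.
t6 = t5 NOR t2 must be 0, so at least one of t5, t2 is 1.
Check with in0=1, in1=1, in2=0, in3=0, in4=1:
t1 = in0 AND in4 = 1 AND 1 = 1
t2 = t1 AND in1 = 1 AND 1 = 1
t3 = t2 NAND t1 = 1 NAND 1 = 0
t4 = in1 AND in3 = 1 AND 0 = 0
t5 = t4 NOR t3 = 0 NOR 0 = 1
t6 = t5 NOR t2 = 1 NOR 1 = 0
t7 = in2 OR t6 = 0 OR 0 = 0
So t7 = 0 as required.

in0=1, in1=1, in2=0, in3=0, in4=1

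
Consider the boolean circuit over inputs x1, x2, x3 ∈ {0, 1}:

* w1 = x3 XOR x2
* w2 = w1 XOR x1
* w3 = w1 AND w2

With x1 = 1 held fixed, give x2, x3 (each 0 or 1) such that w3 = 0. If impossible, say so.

w3 = w1 AND w2 must be 0, so at least one of w1, w2 is 0.
Check with x1 = 1 and x2=1, x3=1:
w1 = x3 XOR x2 = 1 XOR 1 = 0
w2 = w1 XOR x1 = 0 XOR 1 = 1
w3 = w1 AND w2 = 0 AND 1 = 0
So w3 = 0.

x2=1 x3=1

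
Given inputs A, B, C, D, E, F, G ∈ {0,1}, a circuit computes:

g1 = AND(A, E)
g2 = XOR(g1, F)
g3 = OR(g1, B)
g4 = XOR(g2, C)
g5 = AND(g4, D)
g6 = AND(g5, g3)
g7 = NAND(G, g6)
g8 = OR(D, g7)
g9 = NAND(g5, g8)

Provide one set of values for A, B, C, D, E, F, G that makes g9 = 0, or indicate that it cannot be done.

g9 = NAND(g5, g8) must be 0, so both g5 = 1 and g8 = 1.
g5 = AND(g4, D) must be 1, so both g4 = 1 and D = 1.
g8 = OR(D, g7) must be 1, so at least one of D, g7 is 1.
Check with A=0 B=0 C=1 D=1 E=0 F=0 G=0:
g1 = AND(A, E) = AND(0, 0) = 0
g2 = XOR(g1, F) = XOR(0, 0) = 0
g3 = OR(g1, B) = OR(0, 0) = 0
g4 = XOR(g2, C) = XOR(0, 1) = 1
g5 = AND(g4, D) = AND(1, 1) = 1
g6 = AND(g5, g3) = AND(1, 0) = 0
g7 = NAND(G, g6) = NAND(0, 0) = 1
g8 = OR(D, g7) = OR(1, 1) = 1
g9 = NAND(g5, g8) = NAND(1, 1) = 0
So g9 = 0 as required.

A=0 B=0 C=1 D=1 E=0 F=0 G=0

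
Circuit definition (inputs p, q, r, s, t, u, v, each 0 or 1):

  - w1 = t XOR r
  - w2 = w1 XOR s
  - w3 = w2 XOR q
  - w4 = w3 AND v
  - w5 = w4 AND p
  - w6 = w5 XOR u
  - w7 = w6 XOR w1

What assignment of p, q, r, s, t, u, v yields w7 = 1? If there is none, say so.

p=1, q=1, r=1, s=0, t=1, u=0, v=1

w7 = w6 XOR w1 must be 1, so w6 and w1 differ.
Check with p=1, q=1, r=1, s=0, t=1, u=0, v=1:
w1 = t XOR r = 1 XOR 1 = 0
w2 = w1 XOR s = 0 XOR 0 = 0
w3 = w2 XOR q = 0 XOR 1 = 1
w4 = w3 AND v = 1 AND 1 = 1
w5 = w4 AND p = 1 AND 1 = 1
w6 = w5 XOR u = 1 XOR 0 = 1
w7 = w6 XOR w1 = 1 XOR 0 = 1
So w7 = 1 as required.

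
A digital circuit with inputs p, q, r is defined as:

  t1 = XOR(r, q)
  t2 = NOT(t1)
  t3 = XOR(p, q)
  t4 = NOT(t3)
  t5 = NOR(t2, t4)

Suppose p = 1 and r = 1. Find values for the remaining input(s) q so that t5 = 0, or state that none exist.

t5 = NOR(t2, t4) must be 0, so at least one of t2, t4 is 1.
Check with p = 1 and r = 1 and q=1:
t1 = XOR(r, q) = XOR(1, 1) = 0
t2 = NOT(t1) = NOT 0 = 1
t3 = XOR(p, q) = XOR(1, 1) = 0
t4 = NOT(t3) = NOT 0 = 1
t5 = NOR(t2, t4) = NOR(1, 1) = 0
So t5 = 0.

q=1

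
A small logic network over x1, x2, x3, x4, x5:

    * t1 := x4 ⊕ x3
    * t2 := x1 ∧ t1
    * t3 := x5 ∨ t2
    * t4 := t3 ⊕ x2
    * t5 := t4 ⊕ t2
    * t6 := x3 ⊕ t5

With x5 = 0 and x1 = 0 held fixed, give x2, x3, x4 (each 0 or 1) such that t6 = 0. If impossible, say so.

t6 = x3 ⊕ t5 must be 0, so x3 and t5 are equal.
Check with x5 = 0 and x1 = 0 and x2=0, x3=0, x4=0:
t1 = x4 ⊕ x3 = 0 ⊕ 0 = 0
t2 = x1 ∧ t1 = 0 ∧ 0 = 0
t3 = x5 ∨ t2 = 0 ∨ 0 = 0
t4 = t3 ⊕ x2 = 0 ⊕ 0 = 0
t5 = t4 ⊕ t2 = 0 ⊕ 0 = 0
t6 = x3 ⊕ t5 = 0 ⊕ 0 = 0
So t6 = 0.

x2=0, x3=0, x4=0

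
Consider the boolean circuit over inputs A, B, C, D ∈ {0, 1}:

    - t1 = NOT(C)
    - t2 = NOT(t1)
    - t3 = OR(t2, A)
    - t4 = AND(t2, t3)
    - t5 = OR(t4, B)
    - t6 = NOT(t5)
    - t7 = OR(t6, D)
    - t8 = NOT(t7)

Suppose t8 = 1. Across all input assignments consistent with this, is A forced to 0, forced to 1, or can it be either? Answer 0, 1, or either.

Both values of A occur among assignments with t8 = 1:
  A=0: A=0, B=0, C=1, D=0
  A=1: A=1, B=0, C=1, D=0

either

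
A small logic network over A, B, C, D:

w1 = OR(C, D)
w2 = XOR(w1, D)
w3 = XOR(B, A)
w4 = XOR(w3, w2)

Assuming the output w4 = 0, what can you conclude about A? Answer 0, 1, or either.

Both values of A occur among assignments with w4 = 0:
  A=0: A=0, B=0, C=0, D=0
  A=1: A=1, B=0, C=1, D=0

either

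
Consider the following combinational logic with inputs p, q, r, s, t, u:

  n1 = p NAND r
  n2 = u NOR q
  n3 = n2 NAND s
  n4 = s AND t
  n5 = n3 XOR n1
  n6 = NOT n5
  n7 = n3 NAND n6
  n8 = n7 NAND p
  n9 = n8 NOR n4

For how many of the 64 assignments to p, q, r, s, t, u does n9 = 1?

n9 = n8 NOR n4 must be 1, so both n8 = 0 and n4 = 0.
n8 = n7 NAND p must be 0, so both n7 = 1 and p = 1.
Enumerating the 64 input combinations, 13 give n9 = 1 and 51 give n9 = 0.

13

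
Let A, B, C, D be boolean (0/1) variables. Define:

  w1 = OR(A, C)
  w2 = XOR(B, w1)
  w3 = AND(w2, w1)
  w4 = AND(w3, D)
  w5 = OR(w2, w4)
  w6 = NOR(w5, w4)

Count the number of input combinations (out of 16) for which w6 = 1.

w6 = NOR(w5, w4) must be 1, so both w5 = 0 and w4 = 0.
Enumerating the 16 input combinations, 8 give w6 = 1 and 8 give w6 = 0.

8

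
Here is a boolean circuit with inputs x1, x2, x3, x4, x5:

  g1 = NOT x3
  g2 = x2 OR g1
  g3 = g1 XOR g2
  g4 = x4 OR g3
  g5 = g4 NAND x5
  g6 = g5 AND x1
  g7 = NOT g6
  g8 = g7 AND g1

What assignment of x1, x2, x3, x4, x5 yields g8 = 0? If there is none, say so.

x1=1, x2=0, x3=1, x4=0, x5=0

g8 = g7 AND g1 must be 0, so at least one of g7, g1 is 0.
Check with x1=1, x2=0, x3=1, x4=0, x5=0:
g1 = NOT x3 = NOT 1 = 0
g2 = x2 OR g1 = 0 OR 0 = 0
g3 = g1 XOR g2 = 0 XOR 0 = 0
g4 = x4 OR g3 = 0 OR 0 = 0
g5 = g4 NAND x5 = 0 NAND 0 = 1
g6 = g5 AND x1 = 1 AND 1 = 1
g7 = NOT g6 = NOT 1 = 0
g8 = g7 AND g1 = 0 AND 0 = 0
So g8 = 0 as required.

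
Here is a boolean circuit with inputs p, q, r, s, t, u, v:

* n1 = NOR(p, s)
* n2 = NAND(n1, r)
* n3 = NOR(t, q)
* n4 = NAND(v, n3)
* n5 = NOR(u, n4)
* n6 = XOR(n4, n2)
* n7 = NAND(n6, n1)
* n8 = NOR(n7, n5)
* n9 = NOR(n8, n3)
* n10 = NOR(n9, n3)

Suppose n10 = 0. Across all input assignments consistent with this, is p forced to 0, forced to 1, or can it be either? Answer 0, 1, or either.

Both values of p occur among assignments with n10 = 0:
  p=0: p=0, q=0, r=0, s=0, t=0, u=0, v=0
  p=1: p=1, q=0, r=0, s=0, t=0, u=0, v=0

either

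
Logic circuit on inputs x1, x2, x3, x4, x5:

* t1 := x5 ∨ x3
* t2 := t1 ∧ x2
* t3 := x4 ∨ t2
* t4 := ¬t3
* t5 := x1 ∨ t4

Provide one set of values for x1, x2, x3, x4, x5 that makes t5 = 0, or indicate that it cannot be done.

x1=0, x2=1, x3=1, x4=0, x5=0

Check with x1=0, x2=1, x3=1, x4=0, x5=0:
t1 = x5 ∨ x3 = 0 ∨ 1 = 1
t2 = t1 ∧ x2 = 1 ∧ 1 = 1
t3 = x4 ∨ t2 = 0 ∨ 1 = 1
t4 = ¬t3 = ¬1 = 0
t5 = x1 ∨ t4 = 0 ∨ 0 = 0
So t5 = 0 as required.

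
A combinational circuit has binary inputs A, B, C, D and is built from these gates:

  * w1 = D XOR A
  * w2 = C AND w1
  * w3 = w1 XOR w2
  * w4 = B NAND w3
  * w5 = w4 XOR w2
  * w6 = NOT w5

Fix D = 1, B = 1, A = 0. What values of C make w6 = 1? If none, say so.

w6 = NOT w5 must be 1, so w5 = 0.
Check with D = 1, B = 1, A = 0 and C=0:
w1 = D XOR A = 1 XOR 0 = 1
w2 = C AND w1 = 0 AND 1 = 0
w3 = w1 XOR w2 = 1 XOR 0 = 1
w4 = B NAND w3 = 1 NAND 1 = 0
w5 = w4 XOR w2 = 0 XOR 0 = 0
w6 = NOT w5 = NOT 0 = 1
So w6 = 1.

C=0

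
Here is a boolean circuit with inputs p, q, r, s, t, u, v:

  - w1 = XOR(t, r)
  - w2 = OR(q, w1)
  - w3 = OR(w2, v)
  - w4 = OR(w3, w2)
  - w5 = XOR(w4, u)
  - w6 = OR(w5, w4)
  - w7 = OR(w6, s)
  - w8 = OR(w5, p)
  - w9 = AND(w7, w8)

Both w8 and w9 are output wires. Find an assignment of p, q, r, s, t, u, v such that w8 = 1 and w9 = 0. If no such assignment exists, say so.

Check with p=1, q=0, r=1, s=0, t=1, u=0, v=0:
w1 = XOR(t, r) = XOR(1, 1) = 0
w2 = OR(q, w1) = OR(0, 0) = 0
w3 = OR(w2, v) = OR(0, 0) = 0
w4 = OR(w3, w2) = OR(0, 0) = 0
w5 = XOR(w4, u) = XOR(0, 0) = 0
w6 = OR(w5, w4) = OR(0, 0) = 0
w7 = OR(w6, s) = OR(0, 0) = 0
w8 = OR(w5, p) = OR(0, 1) = 1
w9 = AND(w7, w8) = AND(0, 1) = 0
So w8 = 1 and w9 = 0.

p=1, q=0, r=1, s=0, t=1, u=0, v=0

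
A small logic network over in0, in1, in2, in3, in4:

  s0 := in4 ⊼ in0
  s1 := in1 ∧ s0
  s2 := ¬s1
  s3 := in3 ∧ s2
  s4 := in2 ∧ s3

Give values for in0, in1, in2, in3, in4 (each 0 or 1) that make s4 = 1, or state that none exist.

s4 = in2 ∧ s3 must be 1, so both in2 = 1 and s3 = 1.
s3 = in3 ∧ s2 must be 1, so both in3 = 1 and s2 = 1.
Check with in0=1, in1=0, in2=1, in3=1, in4=0:
s0 = in4 ⊼ in0 = 0 ⊼ 1 = 1
s1 = in1 ∧ s0 = 0 ∧ 1 = 0
s2 = ¬s1 = ¬0 = 1
s3 = in3 ∧ s2 = 1 ∧ 1 = 1
s4 = in2 ∧ s3 = 1 ∧ 1 = 1
So s4 = 1 as required.

in0=1, in1=0, in2=1, in3=1, in4=0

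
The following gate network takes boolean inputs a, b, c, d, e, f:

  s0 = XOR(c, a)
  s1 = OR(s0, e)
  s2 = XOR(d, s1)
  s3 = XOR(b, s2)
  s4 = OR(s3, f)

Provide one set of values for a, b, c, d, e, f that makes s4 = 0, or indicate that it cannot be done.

a=1, b=1, c=0, d=0, e=1, f=0

s4 = OR(s3, f) must be 0, so both s3 = 0 and f = 0.
s3 = XOR(b, s2) must be 0, so b and s2 are equal.
Check with a=1, b=1, c=0, d=0, e=1, f=0:
s0 = XOR(c, a) = XOR(0, 1) = 1
s1 = OR(s0, e) = OR(1, 1) = 1
s2 = XOR(d, s1) = XOR(0, 1) = 1
s3 = XOR(b, s2) = XOR(1, 1) = 0
s4 = OR(s3, f) = OR(0, 0) = 0
So s4 = 0 as required.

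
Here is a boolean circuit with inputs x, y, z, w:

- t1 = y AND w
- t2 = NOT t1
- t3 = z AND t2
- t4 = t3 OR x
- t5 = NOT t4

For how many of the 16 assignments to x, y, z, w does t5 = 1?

5

t5 = NOT t4 must be 1, so t4 = 0.
t4 = t3 OR x must be 0, so both t3 = 0 and x = 0.
t3 = z AND t2 must be 0, so at least one of z, t2 is 0.
Satisfying assignments:
  x=0, y=0, z=0, w=0
  x=0, y=0, z=0, w=1
  x=0, y=1, z=0, w=0
  x=0, y=1, z=0, w=1
  x=0, y=1, z=1, w=1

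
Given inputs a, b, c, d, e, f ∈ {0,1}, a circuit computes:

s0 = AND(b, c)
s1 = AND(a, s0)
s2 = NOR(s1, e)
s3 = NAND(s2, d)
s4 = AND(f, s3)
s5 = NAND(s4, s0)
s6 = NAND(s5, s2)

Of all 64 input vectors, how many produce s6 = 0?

27

s6 = NAND(s5, s2) must be 0, so both s5 = 1 and s2 = 1.
s5 = NAND(s4, s0) must be 1, so at least one of s4, s0 is 0.
s2 = NOR(s1, e) must be 1, so both s1 = 0 and e = 0.
Enumerating the 64 input combinations, 27 give s6 = 0 and 37 give s6 = 1.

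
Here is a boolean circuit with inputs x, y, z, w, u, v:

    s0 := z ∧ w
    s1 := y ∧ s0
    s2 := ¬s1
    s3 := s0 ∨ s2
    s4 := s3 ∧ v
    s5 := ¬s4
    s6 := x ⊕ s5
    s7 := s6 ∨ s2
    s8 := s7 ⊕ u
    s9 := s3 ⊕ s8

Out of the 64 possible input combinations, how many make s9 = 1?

s9 = s3 ⊕ s8 must be 1, so s3 and s8 differ.
Enumerating the 64 input combinations, 32 give s9 = 1 and 32 give s9 = 0.

32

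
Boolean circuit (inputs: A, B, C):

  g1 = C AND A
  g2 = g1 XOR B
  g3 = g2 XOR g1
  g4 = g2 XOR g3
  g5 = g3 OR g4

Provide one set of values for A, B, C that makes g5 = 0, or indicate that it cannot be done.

g5 = g3 OR g4 must be 0, so both g3 = 0 and g4 = 0.
g3 = g2 XOR g1 must be 0, so g2 and g1 are equal.
g4 = g2 XOR g3 must be 0, so g2 and g3 are equal.
Check with A=1 B=0 C=0:
g1 = C AND A = 0 AND 1 = 0
g2 = g1 XOR B = 0 XOR 0 = 0
g3 = g2 XOR g1 = 0 XOR 0 = 0
g4 = g2 XOR g3 = 0 XOR 0 = 0
g5 = g3 OR g4 = 0 OR 0 = 0
So g5 = 0 as required.

A=1 B=0 C=0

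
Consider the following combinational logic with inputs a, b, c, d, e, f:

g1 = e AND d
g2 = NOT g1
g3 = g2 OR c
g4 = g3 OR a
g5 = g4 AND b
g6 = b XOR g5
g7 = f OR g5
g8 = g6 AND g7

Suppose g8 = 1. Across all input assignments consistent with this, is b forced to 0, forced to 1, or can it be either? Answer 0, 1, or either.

1

g8 = g6 AND g7 must be 1, so both g6 = 1 and g7 = 1.
Every assignment with g8 = 1 has b = 1; there are 1 such assignment(s).
  a=0, b=1, c=0, d=1, e=1, f=1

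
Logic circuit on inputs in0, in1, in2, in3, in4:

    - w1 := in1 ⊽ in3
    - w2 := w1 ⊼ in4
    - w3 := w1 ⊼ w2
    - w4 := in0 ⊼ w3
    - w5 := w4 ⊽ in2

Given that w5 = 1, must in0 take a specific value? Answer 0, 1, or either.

1

w5 = w4 ⊽ in2 must be 1, so both w4 = 0 and in2 = 0.
w4 = in0 ⊼ w3 must be 0, so both in0 = 1 and w3 = 1.
w3 = w1 ⊼ w2 must be 1, so at least one of w1, w2 is 0.
Every assignment with w5 = 1 has in0 = 1; there are 7 such assignment(s).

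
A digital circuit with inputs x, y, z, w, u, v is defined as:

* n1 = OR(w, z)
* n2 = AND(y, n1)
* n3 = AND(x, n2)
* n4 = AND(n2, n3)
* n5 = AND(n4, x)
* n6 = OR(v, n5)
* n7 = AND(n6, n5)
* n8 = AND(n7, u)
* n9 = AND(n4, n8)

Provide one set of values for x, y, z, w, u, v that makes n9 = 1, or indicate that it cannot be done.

x=1, y=1, z=0, w=1, u=1, v=1

n9 = AND(n4, n8) must be 1, so both n4 = 1 and n8 = 1.
Check with x=1, y=1, z=0, w=1, u=1, v=1:
n1 = OR(w, z) = OR(1, 0) = 1
n2 = AND(y, n1) = AND(1, 1) = 1
n3 = AND(x, n2) = AND(1, 1) = 1
n4 = AND(n2, n3) = AND(1, 1) = 1
n5 = AND(n4, x) = AND(1, 1) = 1
n6 = OR(v, n5) = OR(1, 1) = 1
n7 = AND(n6, n5) = AND(1, 1) = 1
n8 = AND(n7, u) = AND(1, 1) = 1
n9 = AND(n4, n8) = AND(1, 1) = 1
So n9 = 1 as required.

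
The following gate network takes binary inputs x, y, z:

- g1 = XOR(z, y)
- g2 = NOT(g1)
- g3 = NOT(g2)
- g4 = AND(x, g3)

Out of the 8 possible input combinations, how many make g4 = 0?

6

g4 = AND(x, g3) must be 0, so at least one of x, g3 is 0.
Satisfying assignments:
  x=0, y=0, z=0
  x=0, y=0, z=1
  x=0, y=1, z=0
  x=0, y=1, z=1
  x=1, y=0, z=0
  x=1, y=1, z=1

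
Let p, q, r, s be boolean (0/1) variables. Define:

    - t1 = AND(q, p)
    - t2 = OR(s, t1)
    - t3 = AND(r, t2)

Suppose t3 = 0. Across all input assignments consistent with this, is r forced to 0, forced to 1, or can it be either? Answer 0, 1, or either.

either

Both values of r occur among assignments with t3 = 0:
  r=0: p=0, q=0, r=0, s=0
  r=1: p=0, q=0, r=1, s=0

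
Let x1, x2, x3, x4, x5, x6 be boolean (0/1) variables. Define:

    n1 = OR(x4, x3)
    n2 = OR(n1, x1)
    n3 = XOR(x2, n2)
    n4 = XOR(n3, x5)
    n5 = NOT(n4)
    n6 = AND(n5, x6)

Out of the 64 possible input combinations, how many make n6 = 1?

n6 = AND(n5, x6) must be 1, so both n5 = 1 and x6 = 1.
n5 = NOT(n4) must be 1, so n4 = 0.
n4 = XOR(n3, x5) must be 0, so n3 and x5 are equal.
Enumerating the 64 input combinations, 16 give n6 = 1 and 48 give n6 = 0.

16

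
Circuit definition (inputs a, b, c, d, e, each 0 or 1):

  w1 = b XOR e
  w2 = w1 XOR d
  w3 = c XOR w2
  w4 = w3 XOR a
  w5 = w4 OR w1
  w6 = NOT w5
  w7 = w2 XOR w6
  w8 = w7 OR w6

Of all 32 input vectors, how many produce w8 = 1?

w8 = w7 OR w6 must be 1, so at least one of w7, w6 is 1.
Enumerating the 32 input combinations, 20 give w8 = 1 and 12 give w8 = 0.

20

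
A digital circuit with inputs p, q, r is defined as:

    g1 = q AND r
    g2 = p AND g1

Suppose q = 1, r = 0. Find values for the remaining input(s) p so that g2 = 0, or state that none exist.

p=0

Check with q = 1, r = 0 and p=0:
g1 = q AND r = 1 AND 0 = 0
g2 = p AND g1 = 0 AND 0 = 0
So g2 = 0.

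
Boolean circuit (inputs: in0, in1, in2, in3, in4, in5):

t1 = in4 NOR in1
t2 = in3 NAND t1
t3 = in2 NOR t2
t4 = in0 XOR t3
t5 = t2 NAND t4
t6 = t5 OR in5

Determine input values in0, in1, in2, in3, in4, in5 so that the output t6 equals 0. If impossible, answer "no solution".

in0=1, in1=0, in2=1, in3=0, in4=1, in5=0

t6 = t5 OR in5 must be 0, so both t5 = 0 and in5 = 0.
t5 = t2 NAND t4 must be 0, so both t2 = 1 and t4 = 1.
t2 = in3 NAND t1 must be 1, so at least one of in3, t1 is 0.
Check with in0=1, in1=0, in2=1, in3=0, in4=1, in5=0:
t1 = in4 NOR in1 = 1 NOR 0 = 0
t2 = in3 NAND t1 = 0 NAND 0 = 1
t3 = in2 NOR t2 = 1 NOR 1 = 0
t4 = in0 XOR t3 = 1 XOR 0 = 1
t5 = t2 NAND t4 = 1 NAND 1 = 0
t6 = t5 OR in5 = 0 OR 0 = 0
So t6 = 0 as required.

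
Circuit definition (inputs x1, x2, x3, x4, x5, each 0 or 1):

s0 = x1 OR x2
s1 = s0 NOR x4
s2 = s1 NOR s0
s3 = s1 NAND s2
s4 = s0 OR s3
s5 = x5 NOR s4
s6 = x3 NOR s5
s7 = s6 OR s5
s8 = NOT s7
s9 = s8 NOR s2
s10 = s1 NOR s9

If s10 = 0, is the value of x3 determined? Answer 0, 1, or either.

Both values of x3 occur among assignments with s10 = 0:
  x3=0: x1=0, x2=0, x3=0, x4=0, x5=0
  x3=1: x1=0, x2=0, x3=1, x4=0, x5=0

either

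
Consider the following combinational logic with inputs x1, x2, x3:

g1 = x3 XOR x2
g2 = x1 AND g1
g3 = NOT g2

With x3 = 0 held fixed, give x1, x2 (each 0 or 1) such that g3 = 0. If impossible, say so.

x1=1, x2=1

g3 = NOT g2 must be 0, so g2 = 1.
Check with x3 = 0 and x1=1, x2=1:
g1 = x3 XOR x2 = 0 XOR 1 = 1
g2 = x1 AND g1 = 1 AND 1 = 1
g3 = NOT g2 = NOT 1 = 0
So g3 = 0.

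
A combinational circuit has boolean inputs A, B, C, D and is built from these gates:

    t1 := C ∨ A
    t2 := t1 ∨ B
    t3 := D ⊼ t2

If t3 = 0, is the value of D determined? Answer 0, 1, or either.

1

t3 = D ⊼ t2 must be 0, so both D = 1 and t2 = 1.
t2 = t1 ∨ B must be 1, so at least one of t1, B is 1.
Every assignment with t3 = 0 has D = 1; there are 7 such assignment(s).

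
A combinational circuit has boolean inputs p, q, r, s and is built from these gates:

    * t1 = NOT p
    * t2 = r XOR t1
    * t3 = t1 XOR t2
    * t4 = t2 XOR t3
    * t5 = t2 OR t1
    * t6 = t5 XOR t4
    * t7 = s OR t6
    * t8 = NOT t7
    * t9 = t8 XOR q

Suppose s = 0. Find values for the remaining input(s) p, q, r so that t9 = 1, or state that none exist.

p=1, q=0, r=0

t9 = t8 XOR q must be 1, so t8 and q differ.
Check with s = 0 and p=1, q=0, r=0:
t1 = NOT p = NOT 1 = 0
t2 = r XOR t1 = 0 XOR 0 = 0
t3 = t1 XOR t2 = 0 XOR 0 = 0
t4 = t2 XOR t3 = 0 XOR 0 = 0
t5 = t2 OR t1 = 0 OR 0 = 0
t6 = t5 XOR t4 = 0 XOR 0 = 0
t7 = s OR t6 = 0 OR 0 = 0
t8 = NOT t7 = NOT 0 = 1
t9 = t8 XOR q = 1 XOR 0 = 1
So t9 = 1.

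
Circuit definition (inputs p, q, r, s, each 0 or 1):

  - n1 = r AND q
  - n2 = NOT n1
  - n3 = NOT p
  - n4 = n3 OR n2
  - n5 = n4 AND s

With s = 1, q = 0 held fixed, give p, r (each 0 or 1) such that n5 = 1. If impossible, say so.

p=0, r=1

n5 = n4 AND s must be 1, so both n4 = 1 and s = 1.
n4 = n3 OR n2 must be 1, so at least one of n3, n2 is 1.
Check with s = 1, q = 0 and p=0, r=1:
n1 = r AND q = 1 AND 0 = 0
n2 = NOT n1 = NOT 0 = 1
n3 = NOT p = NOT 0 = 1
n4 = n3 OR n2 = 1 OR 1 = 1
n5 = n4 AND s = 1 AND 1 = 1
So n5 = 1.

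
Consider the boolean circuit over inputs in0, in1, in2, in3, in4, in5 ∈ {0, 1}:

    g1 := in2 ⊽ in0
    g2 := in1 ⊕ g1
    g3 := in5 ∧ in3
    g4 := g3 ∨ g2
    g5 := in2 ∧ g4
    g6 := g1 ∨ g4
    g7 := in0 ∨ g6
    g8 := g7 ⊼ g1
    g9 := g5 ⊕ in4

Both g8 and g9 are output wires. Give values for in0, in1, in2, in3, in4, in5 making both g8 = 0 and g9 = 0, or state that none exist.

Check with in0=0, in1=0, in2=0, in3=1, in4=0, in5=1:
g1 = in2 ⊽ in0 = 0 ⊽ 0 = 1
g2 = in1 ⊕ g1 = 0 ⊕ 1 = 1
g3 = in5 ∧ in3 = 1 ∧ 1 = 1
g4 = g3 ∨ g2 = 1 ∨ 1 = 1
g5 = in2 ∧ g4 = 0 ∧ 1 = 0
g6 = g1 ∨ g4 = 1 ∨ 1 = 1
g7 = in0 ∨ g6 = 0 ∨ 1 = 1
g8 = g7 ⊼ g1 = 1 ⊼ 1 = 0
g9 = g5 ⊕ in4 = 0 ⊕ 0 = 0
So g8 = 0 and g9 = 0.

in0=0, in1=0, in2=0, in3=1, in4=0, in5=1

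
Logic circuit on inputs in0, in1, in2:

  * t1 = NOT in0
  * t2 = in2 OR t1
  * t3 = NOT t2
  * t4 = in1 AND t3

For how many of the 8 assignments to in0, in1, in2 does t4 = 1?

t4 = in1 AND t3 must be 1, so both in1 = 1 and t3 = 1.
Satisfying assignments:
  in0=1, in1=1, in2=0

1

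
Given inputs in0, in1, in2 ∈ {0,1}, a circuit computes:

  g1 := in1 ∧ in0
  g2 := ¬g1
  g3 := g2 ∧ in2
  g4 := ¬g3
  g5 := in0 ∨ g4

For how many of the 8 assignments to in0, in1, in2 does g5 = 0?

g5 = in0 ∨ g4 must be 0, so both in0 = 0 and g4 = 0.
Satisfying assignments:
  in0=0, in1=0, in2=1
  in0=0, in1=1, in2=1

2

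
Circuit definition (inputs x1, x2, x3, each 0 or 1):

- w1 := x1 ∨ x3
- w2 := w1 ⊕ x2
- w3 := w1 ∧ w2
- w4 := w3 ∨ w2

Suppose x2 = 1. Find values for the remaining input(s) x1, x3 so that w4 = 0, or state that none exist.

x1=1, x3=1

w4 = w3 ∨ w2 must be 0, so both w3 = 0 and w2 = 0.
Check with x2 = 1 and x1=1, x3=1:
w1 = x1 ∨ x3 = 1 ∨ 1 = 1
w2 = w1 ⊕ x2 = 1 ⊕ 1 = 0
w3 = w1 ∧ w2 = 1 ∧ 0 = 0
w4 = w3 ∨ w2 = 0 ∨ 0 = 0
So w4 = 0.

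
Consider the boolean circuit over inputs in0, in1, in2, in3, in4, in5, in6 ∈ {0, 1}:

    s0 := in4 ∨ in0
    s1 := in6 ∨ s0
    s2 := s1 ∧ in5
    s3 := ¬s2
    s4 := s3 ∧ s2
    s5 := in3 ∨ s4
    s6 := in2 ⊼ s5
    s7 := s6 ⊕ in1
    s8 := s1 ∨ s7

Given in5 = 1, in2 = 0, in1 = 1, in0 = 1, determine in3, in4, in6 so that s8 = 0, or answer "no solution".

With in5 = 1, in2 = 0, in1 = 1, in0 = 1 fixed, none of the 8 settings of in3, in4, in6 give s8 = 0.
For example, with in3=0, in4=1, in6=1:
s0 = in4 ∨ in0 = 1 ∨ 1 = 1
s1 = in6 ∨ s0 = 1 ∨ 1 = 1
s2 = s1 ∧ in5 = 1 ∧ 1 = 1
s3 = ¬s2 = ¬1 = 0
s4 = s3 ∧ s2 = 0 ∧ 1 = 0
s5 = in3 ∨ s4 = 0 ∨ 0 = 0
s6 = in2 ⊼ s5 = 0 ⊼ 0 = 1
s7 = s6 ⊕ in1 = 1 ⊕ 1 = 0
s8 = s1 ∨ s7 = 1 ∨ 0 = 1
giving s8 = 1 ≠ 0.

no solution exists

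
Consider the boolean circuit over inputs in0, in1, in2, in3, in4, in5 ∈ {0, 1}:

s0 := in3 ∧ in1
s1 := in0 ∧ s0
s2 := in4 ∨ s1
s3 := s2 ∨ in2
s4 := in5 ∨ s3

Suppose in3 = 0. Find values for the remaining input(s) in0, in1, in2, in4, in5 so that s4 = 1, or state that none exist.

Check with in3 = 0 and in0=0, in1=1, in2=1, in4=1, in5=0:
s0 = in3 ∧ in1 = 0 ∧ 1 = 0
s1 = in0 ∧ s0 = 0 ∧ 0 = 0
s2 = in4 ∨ s1 = 1 ∨ 0 = 1
s3 = s2 ∨ in2 = 1 ∨ 1 = 1
s4 = in5 ∨ s3 = 0 ∨ 1 = 1
So s4 = 1.

in0=0, in1=1, in2=1, in4=1, in5=0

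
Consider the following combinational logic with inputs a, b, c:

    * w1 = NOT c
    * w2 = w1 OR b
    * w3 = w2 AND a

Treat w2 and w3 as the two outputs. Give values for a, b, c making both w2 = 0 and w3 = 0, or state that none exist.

a=1, b=0, c=1

Check with a=1, b=0, c=1:
w1 = NOT c = NOT 1 = 0
w2 = w1 OR b = 0 OR 0 = 0
w3 = w2 AND a = 0 AND 1 = 0
So w2 = 0 and w3 = 0.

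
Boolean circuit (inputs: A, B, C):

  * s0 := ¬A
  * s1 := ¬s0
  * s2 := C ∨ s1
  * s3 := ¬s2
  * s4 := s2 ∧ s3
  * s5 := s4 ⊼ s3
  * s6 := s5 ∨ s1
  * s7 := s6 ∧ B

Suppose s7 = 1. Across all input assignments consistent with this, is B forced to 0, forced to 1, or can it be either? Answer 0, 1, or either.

s7 = s6 ∧ B must be 1, so both s6 = 1 and B = 1.
s6 = s5 ∨ s1 must be 1, so at least one of s5, s1 is 1.
Every assignment with s7 = 1 has B = 1; there are 4 such assignment(s).
  A=0, B=1, C=0
  A=0, B=1, C=1
  A=1, B=1, C=0
  A=1, B=1, C=1

1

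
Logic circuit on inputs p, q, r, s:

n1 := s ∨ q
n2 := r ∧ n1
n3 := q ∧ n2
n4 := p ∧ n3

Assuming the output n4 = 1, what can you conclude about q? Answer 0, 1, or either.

n4 = p ∧ n3 must be 1, so both p = 1 and n3 = 1.
n3 = q ∧ n2 must be 1, so both q = 1 and n2 = 1.
n2 = r ∧ n1 must be 1, so both r = 1 and n1 = 1.
Every assignment with n4 = 1 has q = 1; there are 2 such assignment(s).
  p=1, q=1, r=1, s=0
  p=1, q=1, r=1, s=1

1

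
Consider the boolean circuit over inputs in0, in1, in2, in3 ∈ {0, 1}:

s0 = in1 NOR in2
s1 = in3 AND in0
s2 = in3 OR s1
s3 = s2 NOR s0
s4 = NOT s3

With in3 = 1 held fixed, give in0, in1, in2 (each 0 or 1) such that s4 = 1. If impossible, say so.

in0=1 in1=1 in2=0

Check with in3 = 1 and in0=1, in1=1, in2=0:
s0 = in1 NOR in2 = 1 NOR 0 = 0
s1 = in3 AND in0 = 1 AND 1 = 1
s2 = in3 OR s1 = 1 OR 1 = 1
s3 = s2 NOR s0 = 1 NOR 0 = 0
s4 = NOT s3 = NOT 0 = 1
So s4 = 1.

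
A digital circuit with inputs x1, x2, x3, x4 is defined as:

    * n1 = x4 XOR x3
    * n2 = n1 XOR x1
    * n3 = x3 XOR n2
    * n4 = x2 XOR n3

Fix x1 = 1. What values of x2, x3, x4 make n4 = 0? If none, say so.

x2=0 x3=1 x4=1

n4 = x2 XOR n3 must be 0, so x2 and n3 are equal.
Check with x1 = 1 and x2=0, x3=1, x4=1:
n1 = x4 XOR x3 = 1 XOR 1 = 0
n2 = n1 XOR x1 = 0 XOR 1 = 1
n3 = x3 XOR n2 = 1 XOR 1 = 0
n4 = x2 XOR n3 = 0 XOR 0 = 0
So n4 = 0.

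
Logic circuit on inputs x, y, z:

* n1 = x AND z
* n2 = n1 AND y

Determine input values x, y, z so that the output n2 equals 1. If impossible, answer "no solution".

Check with x=1, y=1, z=1:
n1 = x AND z = 1 AND 1 = 1
n2 = n1 AND y = 1 AND 1 = 1
So n2 = 1 as required.

x=1, y=1, z=1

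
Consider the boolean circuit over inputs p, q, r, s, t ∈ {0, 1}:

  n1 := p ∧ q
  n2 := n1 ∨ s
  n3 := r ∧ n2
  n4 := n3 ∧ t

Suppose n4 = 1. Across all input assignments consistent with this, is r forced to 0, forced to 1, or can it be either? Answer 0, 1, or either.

n4 = n3 ∧ t must be 1, so both n3 = 1 and t = 1.
n3 = r ∧ n2 must be 1, so both r = 1 and n2 = 1.
Every assignment with n4 = 1 has r = 1; there are 5 such assignment(s).

1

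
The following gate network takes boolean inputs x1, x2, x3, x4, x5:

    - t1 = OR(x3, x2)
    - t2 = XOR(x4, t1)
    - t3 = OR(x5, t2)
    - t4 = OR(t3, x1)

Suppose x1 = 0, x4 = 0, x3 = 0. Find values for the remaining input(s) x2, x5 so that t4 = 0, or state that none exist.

x2=0, x5=0

Check with x1 = 0, x4 = 0, x3 = 0 and x2=0, x5=0:
t1 = OR(x3, x2) = OR(0, 0) = 0
t2 = XOR(x4, t1) = XOR(0, 0) = 0
t3 = OR(x5, t2) = OR(0, 0) = 0
t4 = OR(t3, x1) = OR(0, 0) = 0
So t4 = 0.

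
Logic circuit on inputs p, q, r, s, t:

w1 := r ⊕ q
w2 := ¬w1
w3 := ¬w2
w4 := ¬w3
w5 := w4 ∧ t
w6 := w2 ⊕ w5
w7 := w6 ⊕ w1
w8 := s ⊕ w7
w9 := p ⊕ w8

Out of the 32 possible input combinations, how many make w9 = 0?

w9 = p ⊕ w8 must be 0, so p and w8 are equal.
Enumerating the 32 input combinations, 16 give w9 = 0 and 16 give w9 = 1.

16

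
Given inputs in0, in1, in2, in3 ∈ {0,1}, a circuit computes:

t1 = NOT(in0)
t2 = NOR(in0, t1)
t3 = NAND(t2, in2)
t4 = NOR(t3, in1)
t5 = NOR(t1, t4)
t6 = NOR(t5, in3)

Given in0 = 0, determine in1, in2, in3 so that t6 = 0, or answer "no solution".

t6 = NOR(t5, in3) must be 0, so at least one of t5, in3 is 1.
Check with in0 = 0 and in1=0, in2=0, in3=1:
t1 = NOT(in0) = NOT 0 = 1
t2 = NOR(in0, t1) = NOR(0, 1) = 0
t3 = NAND(t2, in2) = NAND(0, 0) = 1
t4 = NOR(t3, in1) = NOR(1, 0) = 0
t5 = NOR(t1, t4) = NOR(1, 0) = 0
t6 = NOR(t5, in3) = NOR(0, 1) = 0
So t6 = 0.

in1=0, in2=0, in3=1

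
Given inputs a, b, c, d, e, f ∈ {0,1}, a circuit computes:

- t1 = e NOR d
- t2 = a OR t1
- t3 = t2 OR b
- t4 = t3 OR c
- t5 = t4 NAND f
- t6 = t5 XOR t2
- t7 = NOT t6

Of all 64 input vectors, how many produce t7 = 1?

t7 = NOT t6 must be 1, so t6 = 0.
t6 = t5 XOR t2 must be 0, so t5 and t2 are equal.
Enumerating the 64 input combinations, 29 give t7 = 1 and 35 give t7 = 0.

29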